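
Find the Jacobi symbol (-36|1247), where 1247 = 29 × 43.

-1

First reduce: -36 ≡ 1211 (mod 1247).
Reciprocity: 1211 ≡ 3 and 1247 ≡ 3 (mod 4), so (1211/1247) = −(1247/1211).
Reduce top mod 1211: now compute (36/1211).
Pull out 2^2: since 1211 ≡ 3 (mod 8), (2/1211) = -1, so (2/1211)^2 = +1.
Reciprocity: 9 ≡ 1 and 1211 ≡ 3 (mod 4), so (9/1211) = +(1211/9).
Reduce top mod 9: now compute (5/9).
Reciprocity: 5 ≡ 1 and 9 ≡ 1 (mod 4), so (5/9) = +(9/5).
Reduce top mod 5: now compute (4/5).
Pull out 2^2: since 5 ≡ 5 (mod 8), (2/5) = -1, so (2/5)^2 = +1.
Reached (1/5) = 1. Collecting the sign flips along the way, the symbol is -1.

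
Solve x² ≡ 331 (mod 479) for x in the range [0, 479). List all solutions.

143, 336

Since 479 ≡ 3 (mod 4), a square root of 331 is 331^((479+1)/4) = 331^120 mod 479.
Repeated squaring: 331^2≡349, 331^4≡135, 331^8≡23, 331^16≡50, 331^32≡105, 331^64≡8 (mod 479).
331^120 = 331^(64+32+16+8) ≡ 336 (mod 479).
Check: 336² = 112896 ≡ 331 (mod 479). The two roots are 143 and 336.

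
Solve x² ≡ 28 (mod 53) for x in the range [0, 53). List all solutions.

9, 44

53 ≡ 1 (mod 4), so we find a root by search.
Trying successive values, 9² = 81 ≡ 28 (mod 53). The other root is 53 − 9 = 44.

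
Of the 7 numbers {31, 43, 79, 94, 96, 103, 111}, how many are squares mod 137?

(31/137) = -1 → non-residue.
(43/137) = -1 → non-residue.
(79/137) = -1 → non-residue.
(94/137) = -1 → non-residue.
(96/137) = -1 → non-residue.
(103/137) = +1 → QR.
(111/137) = -1 → non-residue.
Total quadratic residues among the 7: 1.

1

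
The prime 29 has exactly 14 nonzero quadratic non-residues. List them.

Square k = 1,…,14 (k and 29−k give the same square):
1²=1, 2²=4, 3²=9, 4²=16, 5²=25, 6²≡7, 7²≡20, 8²≡6, 9²≡23, 10²≡13, 11²≡5, 12²≡28, 13²≡24, 14²≡22 (mod 29).
The residues are {1, 4, 5, 6, 7, 9, 13, 16, 20, 22, 23, 24, 25, 28}; the non-residues are the remaining 14 nonzero classes.

2 3 8 10 11 12 14 15 17 18 19 21 26 27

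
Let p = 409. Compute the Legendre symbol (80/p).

Pull out 2^4: since 409 ≡ 1 (mod 8), (2/409) = +1, so (2/409)^4 = +1.
Reciprocity: 5 ≡ 1 and 409 ≡ 1 (mod 4), so (5/409) = +(409/5).
Reduce top mod 5: now compute (4/5).
Pull out 2^2: since 5 ≡ 5 (mod 8), (2/5) = -1, so (2/5)^2 = +1.
Reached (1/5) = 1. Collecting the sign flips along the way, the symbol is +1.

1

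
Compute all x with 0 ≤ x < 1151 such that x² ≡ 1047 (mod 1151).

Since 1151 ≡ 3 (mod 4), a square root of 1047 is 1047^((1151+1)/4) = 1047^288 mod 1151.
Repeated squaring: 1047^2≡457, 1047^4≡518, 1047^8≡141, 1047^16≡314, 1047^32≡761, 1047^64≡168, 1047^128≡600, 1047^256≡888 (mod 1151).
1047^288 = 1047^(256+32) ≡ 131 (mod 1151).
Check: 131² = 17161 ≡ 1047 (mod 1151). The two roots are 131 and 1020.

131, 1020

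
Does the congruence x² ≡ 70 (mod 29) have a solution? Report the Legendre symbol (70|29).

-1

Euler's criterion: (70/29) ≡ 12^14 (mod 29).
12^2 ≡ 28 (mod 29)
12^4 ≡ 1 (mod 29)
12^8 ≡ 1 (mod 29)
12^14 = 12^(8+4+2) ≡ 28 (mod 29).
Result is 28 ≡ −1, so (70/29) = −1.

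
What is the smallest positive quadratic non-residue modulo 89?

3

(2/89) = +1, so 2 is a residue.
(3/89) = −1, so 3 is the smallest positive non-residue mod 89.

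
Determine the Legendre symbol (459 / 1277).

Reciprocity: 459 ≡ 3 and 1277 ≡ 1 (mod 4), so (459/1277) = +(1277/459).
Reduce top mod 459: now compute (359/459).
Reciprocity: 359 ≡ 3 and 459 ≡ 3 (mod 4), so (359/459) = −(459/359).
Reduce top mod 359: now compute (100/359).
Pull out 2^2: since 359 ≡ 7 (mod 8), (2/359) = +1, so (2/359)^2 = +1.
Reciprocity: 25 ≡ 1 and 359 ≡ 3 (mod 4), so (25/359) = +(359/25).
Reduce top mod 25: now compute (9/25).
Reciprocity: 9 ≡ 1 and 25 ≡ 1 (mod 4), so (9/25) = +(25/9).
Reduce top mod 9: now compute (7/9).
Reciprocity: 7 ≡ 3 and 9 ≡ 1 (mod 4), so (7/9) = +(9/7).
Reduce top mod 7: now compute (2/7).
Pull out 2: since 7 ≡ 7 (mod 8), (2/7) = +1.
Reached (1/7) = 1. Collecting the sign flips along the way, the symbol is -1.

-1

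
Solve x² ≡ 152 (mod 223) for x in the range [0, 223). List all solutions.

44, 179

Since 223 ≡ 3 (mod 4), a square root of 152 is 152^((223+1)/4) = 152^56 mod 223.
Repeated squaring: 152^2≡135, 152^4≡162, 152^8≡153, 152^16≡217, 152^32≡36 (mod 223).
152^56 = 152^(32+16+8) ≡ 179 (mod 223).
Check: 179² = 32041 ≡ 152 (mod 223). The two roots are 44 and 179.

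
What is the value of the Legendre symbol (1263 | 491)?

-1

Euler's criterion: (1263/491) ≡ 281^245 (mod 491).
281^2 ≡ 401 (mod 491)
281^4 ≡ 244 (mod 491)
281^8 ≡ 125 (mod 491)
281^16 ≡ 404 (mod 491)
281^32 ≡ 204 (mod 491)
281^64 ≡ 372 (mod 491)
281^128 ≡ 413 (mod 491)
281^245 = 281^(128+64+32+16+4+1) ≡ 490 (mod 491).
Result is 490 ≡ −1, so (1263/491) = −1.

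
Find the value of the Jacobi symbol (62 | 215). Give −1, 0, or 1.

1

Pull out 2: since 215 ≡ 7 (mod 8), (2/215) = +1.
Reciprocity: 31 ≡ 3 and 215 ≡ 3 (mod 4), so (31/215) = −(215/31).
Reduce top mod 31: now compute (29/31).
Reciprocity: 29 ≡ 1 and 31 ≡ 3 (mod 4), so (29/31) = +(31/29).
Reduce top mod 29: now compute (2/29).
Pull out 2: since 29 ≡ 5 (mod 8), (2/29) = -1.
Reached (1/29) = 1. Collecting the sign flips along the way, the symbol is +1.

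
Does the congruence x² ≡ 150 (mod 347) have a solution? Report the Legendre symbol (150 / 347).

Pull out 2: since 347 ≡ 3 (mod 8), (2/347) = -1.
Reciprocity: 75 ≡ 3 and 347 ≡ 3 (mod 4), so (75/347) = −(347/75).
Reduce top mod 75: now compute (47/75).
Reciprocity: 47 ≡ 3 and 75 ≡ 3 (mod 4), so (47/75) = −(75/47).
Reduce top mod 47: now compute (28/47).
Pull out 2^2: since 47 ≡ 7 (mod 8), (2/47) = +1, so (2/47)^2 = +1.
Reciprocity: 7 ≡ 3 and 47 ≡ 3 (mod 4), so (7/47) = −(47/7).
Reduce top mod 7: now compute (5/7).
Reciprocity: 5 ≡ 1 and 7 ≡ 3 (mod 4), so (5/7) = +(7/5).
Reduce top mod 5: now compute (2/5).
Pull out 2: since 5 ≡ 5 (mod 8), (2/5) = -1.
Reached (1/5) = 1. Collecting the sign flips along the way, the symbol is -1.

-1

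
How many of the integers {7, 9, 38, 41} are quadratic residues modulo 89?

(7/89) = -1 → non-residue.
(9/89) = +1 → QR.
(38/89) = -1 → non-residue.
(41/89) = -1 → non-residue.
Total quadratic residues among the 4: 1.

1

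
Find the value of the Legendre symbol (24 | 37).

-1

Euler's criterion: (24/37) ≡ 24^18 (mod 37).
24^2 ≡ 21 (mod 37)
24^4 ≡ 34 (mod 37)
24^8 ≡ 9 (mod 37)
24^16 ≡ 7 (mod 37)
24^18 = 24^(16+2) ≡ 36 (mod 37).
Result is 36 ≡ −1, so (24/37) = −1.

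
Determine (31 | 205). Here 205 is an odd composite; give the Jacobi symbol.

1

Reciprocity: 31 ≡ 3 and 205 ≡ 1 (mod 4), so (31/205) = +(205/31).
Reduce top mod 31: now compute (19/31).
Reciprocity: 19 ≡ 3 and 31 ≡ 3 (mod 4), so (19/31) = −(31/19).
Reduce top mod 19: now compute (12/19).
Pull out 2^2: since 19 ≡ 3 (mod 8), (2/19) = -1, so (2/19)^2 = +1.
Reciprocity: 3 ≡ 3 and 19 ≡ 3 (mod 4), so (3/19) = −(19/3).
Reduce top mod 3: now compute (1/3).
Reached (1/3) = 1. Collecting the sign flips along the way, the symbol is +1.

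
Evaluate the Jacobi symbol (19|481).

Reciprocity: 19 ≡ 3 and 481 ≡ 1 (mod 4), so (19/481) = +(481/19).
Reduce top mod 19: now compute (6/19).
Pull out 2: since 19 ≡ 3 (mod 8), (2/19) = -1.
Reciprocity: 3 ≡ 3 and 19 ≡ 3 (mod 4), so (3/19) = −(19/3).
Reduce top mod 3: now compute (1/3).
Reached (1/3) = 1. Collecting the sign flips along the way, the symbol is +1.

1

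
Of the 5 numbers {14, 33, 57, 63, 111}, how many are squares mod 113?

4

(14/113) = +1 → QR.
(33/113) = -1 → non-residue.
(57/113) = +1 → QR.
(63/113) = +1 → QR.
(111/113) = +1 → QR.
Total quadratic residues among the 5: 4.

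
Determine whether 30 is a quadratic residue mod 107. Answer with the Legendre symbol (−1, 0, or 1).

Euler's criterion: (30/107) ≡ 30^53 (mod 107).
30^2 ≡ 44 (mod 107)
30^4 ≡ 10 (mod 107)
30^8 ≡ 100 (mod 107)
30^16 ≡ 49 (mod 107)
30^32 ≡ 47 (mod 107)
30^53 = 30^(32+16+4+1) ≡ 1 (mod 107).
Result is 1, so (30/107) = 1.

1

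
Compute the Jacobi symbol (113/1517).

-1

Reciprocity: 113 ≡ 1 and 1517 ≡ 1 (mod 4), so (113/1517) = +(1517/113).
Reduce top mod 113: now compute (48/113).
Pull out 2^4: since 113 ≡ 1 (mod 8), (2/113) = +1, so (2/113)^4 = +1.
Reciprocity: 3 ≡ 3 and 113 ≡ 1 (mod 4), so (3/113) = +(113/3).
Reduce top mod 3: now compute (2/3).
Pull out 2: since 3 ≡ 3 (mod 8), (2/3) = -1.
Reached (1/3) = 1. Collecting the sign flips along the way, the symbol is -1.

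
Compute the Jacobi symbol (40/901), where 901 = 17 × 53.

-1

Pull out 2^3: since 901 ≡ 5 (mod 8), (2/901) = -1, so (2/901)^3 = -1.
Reciprocity: 5 ≡ 1 and 901 ≡ 1 (mod 4), so (5/901) = +(901/5).
Reduce top mod 5: now compute (1/5).
Reached (1/5) = 1. Collecting the sign flips along the way, the symbol is -1.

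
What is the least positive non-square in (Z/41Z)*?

3

(2/41) = +1, so 2 is a residue.
(3/41) = −1, so 3 is the smallest positive non-residue mod 41.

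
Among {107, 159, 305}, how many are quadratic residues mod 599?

1

(107/599) = -1 → non-residue.
(159/599) = +1 → QR.
(305/599) = -1 → non-residue.
Total quadratic residues among the 3: 1.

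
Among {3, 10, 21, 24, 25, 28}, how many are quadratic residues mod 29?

(3/29) = -1 → non-residue.
(10/29) = -1 → non-residue.
(21/29) = -1 → non-residue.
(24/29) = +1 → QR.
(25/29) = +1 → QR.
(28/29) = +1 → QR.
Total quadratic residues among the 6: 3.

3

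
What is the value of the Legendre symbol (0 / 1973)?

0

Top reduces to 0: gcd > 1, so the symbol is 0.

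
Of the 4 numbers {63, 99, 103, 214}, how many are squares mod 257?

(63/257) = -1 → non-residue.
(99/257) = +1 → QR.
(103/257) = -1 → non-residue.
(214/257) = -1 → non-residue.
Total quadratic residues among the 4: 1.

1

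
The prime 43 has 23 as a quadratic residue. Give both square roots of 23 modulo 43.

Since 43 ≡ 3 (mod 4), a square root of 23 is 23^((43+1)/4) = 23^11 mod 43.
Repeated squaring: 23^2≡13, 23^4≡40, 23^8≡9 (mod 43).
23^11 = 23^(8+2+1) ≡ 25 (mod 43).
Check: 25² = 625 ≡ 23 (mod 43). The two roots are 18 and 25.

18, 25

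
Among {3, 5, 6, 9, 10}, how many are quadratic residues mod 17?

(3/17) = -1 → non-residue.
(5/17) = -1 → non-residue.
(6/17) = -1 → non-residue.
(9/17) = +1 → QR.
(10/17) = -1 → non-residue.
Total quadratic residues among the 5: 1.

1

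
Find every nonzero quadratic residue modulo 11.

Square k = 1,…,5 (k and 11−k give the same square):
1²=1, 2²=4, 3²=9, 4²≡5, 5²≡3 (mod 11).
So the quadratic residues mod 11 are {1, 3, 4, 5, 9}.

1,3,4,5,9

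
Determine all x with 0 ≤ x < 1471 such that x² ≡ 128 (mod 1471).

526, 945

Since 1471 ≡ 3 (mod 4), a square root of 128 is 128^((1471+1)/4) = 128^368 mod 1471.
Repeated squaring: 128^2≡203, 128^4≡21, 128^8≡441, 128^16≡309, 128^32≡1337, 128^64≡304, 128^128≡1214, 128^256≡1325 (mod 1471).
128^368 = 128^(256+64+32+16) ≡ 945 (mod 1471).
Check: 945² = 893025 ≡ 128 (mod 1471). The two roots are 526 and 945.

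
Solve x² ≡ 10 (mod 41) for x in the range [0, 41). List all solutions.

41 ≡ 1 (mod 4), so we find a root by search.
Trying successive values, 16² = 256 ≡ 10 (mod 41). The other root is 41 − 16 = 25.

16, 25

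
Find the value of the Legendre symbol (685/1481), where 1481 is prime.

-1

Reciprocity: 685 ≡ 1 and 1481 ≡ 1 (mod 4), so (685/1481) = +(1481/685).
Reduce top mod 685: now compute (111/685).
Reciprocity: 111 ≡ 3 and 685 ≡ 1 (mod 4), so (111/685) = +(685/111).
Reduce top mod 111: now compute (19/111).
Reciprocity: 19 ≡ 3 and 111 ≡ 3 (mod 4), so (19/111) = −(111/19).
Reduce top mod 19: now compute (16/19).
Pull out 2^4: since 19 ≡ 3 (mod 8), (2/19) = -1, so (2/19)^4 = +1.
Reached (1/19) = 1. Collecting the sign flips along the way, the symbol is -1.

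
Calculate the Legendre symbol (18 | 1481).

1

Pull out 2: since 1481 ≡ 1 (mod 8), (2/1481) = +1.
Reciprocity: 9 ≡ 1 and 1481 ≡ 1 (mod 4), so (9/1481) = +(1481/9).
Reduce top mod 9: now compute (5/9).
Reciprocity: 5 ≡ 1 and 9 ≡ 1 (mod 4), so (5/9) = +(9/5).
Reduce top mod 5: now compute (4/5).
Pull out 2^2: since 5 ≡ 5 (mod 8), (2/5) = -1, so (2/5)^2 = +1.
Reached (1/5) = 1. Collecting the sign flips along the way, the symbol is +1.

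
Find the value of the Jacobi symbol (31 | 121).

1

Reciprocity: 31 ≡ 3 and 121 ≡ 1 (mod 4), so (31/121) = +(121/31).
Reduce top mod 31: now compute (28/31).
Pull out 2^2: since 31 ≡ 7 (mod 8), (2/31) = +1, so (2/31)^2 = +1.
Reciprocity: 7 ≡ 3 and 31 ≡ 3 (mod 4), so (7/31) = −(31/7).
Reduce top mod 7: now compute (3/7).
Reciprocity: 3 ≡ 3 and 7 ≡ 3 (mod 4), so (3/7) = −(7/3).
Reduce top mod 3: now compute (1/3).
Reached (1/3) = 1. Collecting the sign flips along the way, the symbol is +1.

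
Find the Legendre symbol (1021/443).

-1

First reduce: 1021 ≡ 135 (mod 443).
Reciprocity: 135 ≡ 3 and 443 ≡ 3 (mod 4), so (135/443) = −(443/135).
Reduce top mod 135: now compute (38/135).
Pull out 2: since 135 ≡ 7 (mod 8), (2/135) = +1.
Reciprocity: 19 ≡ 3 and 135 ≡ 3 (mod 4), so (19/135) = −(135/19).
Reduce top mod 19: now compute (2/19).
Pull out 2: since 19 ≡ 3 (mod 8), (2/19) = -1.
Reached (1/19) = 1. Collecting the sign flips along the way, the symbol is -1.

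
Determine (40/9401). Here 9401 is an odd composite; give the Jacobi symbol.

Pull out 2^3: since 9401 ≡ 1 (mod 8), (2/9401) = +1, so (2/9401)^3 = +1.
Reciprocity: 5 ≡ 1 and 9401 ≡ 1 (mod 4), so (5/9401) = +(9401/5).
Reduce top mod 5: now compute (1/5).
Reached (1/5) = 1. Collecting the sign flips along the way, the symbol is +1.

1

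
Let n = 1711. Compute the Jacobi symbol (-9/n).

First reduce: -9 ≡ 1702 (mod 1711).
Pull out 2: since 1711 ≡ 7 (mod 8), (2/1711) = +1.
Reciprocity: 851 ≡ 3 and 1711 ≡ 3 (mod 4), so (851/1711) = −(1711/851).
Reduce top mod 851: now compute (9/851).
Reciprocity: 9 ≡ 1 and 851 ≡ 3 (mod 4), so (9/851) = +(851/9).
Reduce top mod 9: now compute (5/9).
Reciprocity: 5 ≡ 1 and 9 ≡ 1 (mod 4), so (5/9) = +(9/5).
Reduce top mod 5: now compute (4/5).
Pull out 2^2: since 5 ≡ 5 (mod 8), (2/5) = -1, so (2/5)^2 = +1.
Reached (1/5) = 1. Collecting the sign flips along the way, the symbol is -1.

-1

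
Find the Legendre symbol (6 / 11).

Pull out 2: since 11 ≡ 3 (mod 8), (2/11) = -1.
Reciprocity: 3 ≡ 3 and 11 ≡ 3 (mod 4), so (3/11) = −(11/3).
Reduce top mod 3: now compute (2/3).
Pull out 2: since 3 ≡ 3 (mod 8), (2/3) = -1.
Reached (1/3) = 1. Collecting the sign flips along the way, the symbol is -1.

-1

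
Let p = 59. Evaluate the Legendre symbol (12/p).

1

Pull out 2^2: since 59 ≡ 3 (mod 8), (2/59) = -1, so (2/59)^2 = +1.
Reciprocity: 3 ≡ 3 and 59 ≡ 3 (mod 4), so (3/59) = −(59/3).
Reduce top mod 3: now compute (2/3).
Pull out 2: since 3 ≡ 3 (mod 8), (2/3) = -1.
Reached (1/3) = 1. Collecting the sign flips along the way, the symbol is +1.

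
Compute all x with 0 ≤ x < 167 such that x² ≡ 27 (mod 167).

19, 148

Since 167 ≡ 3 (mod 4), a square root of 27 is 27^((167+1)/4) = 27^42 mod 167.
Repeated squaring: 27^2≡61, 27^4≡47, 27^8≡38, 27^16≡108, 27^32≡141 (mod 167).
27^42 = 27^(32+8+2) ≡ 19 (mod 167).
Check: 19² = 361 ≡ 27 (mod 167). The two roots are 19 and 148.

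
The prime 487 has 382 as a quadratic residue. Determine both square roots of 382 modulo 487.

103, 384

Since 487 ≡ 3 (mod 4), a square root of 382 is 382^((487+1)/4) = 382^122 mod 487.
Repeated squaring: 382^2≡311, 382^4≡295, 382^8≡339, 382^16≡476, 382^32≡121, 382^64≡31 (mod 487).
382^122 = 382^(64+32+16+8+2) ≡ 103 (mod 487).
Check: 103² = 10609 ≡ 382 (mod 487). The two roots are 103 and 384.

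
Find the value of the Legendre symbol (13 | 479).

-1

Reciprocity: 13 ≡ 1 and 479 ≡ 3 (mod 4), so (13/479) = +(479/13).
Reduce top mod 13: now compute (11/13).
Reciprocity: 11 ≡ 3 and 13 ≡ 1 (mod 4), so (11/13) = +(13/11).
Reduce top mod 11: now compute (2/11).
Pull out 2: since 11 ≡ 3 (mod 8), (2/11) = -1.
Reached (1/11) = 1. Collecting the sign flips along the way, the symbol is -1.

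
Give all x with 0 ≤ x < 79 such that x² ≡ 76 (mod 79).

32, 47

Since 79 ≡ 3 (mod 4), a square root of 76 is 76^((79+1)/4) = 76^20 mod 79.
Repeated squaring: 76^2≡9, 76^4≡2, 76^8≡4, 76^16≡16 (mod 79).
76^20 = 76^(16+4) ≡ 32 (mod 79).
Check: 32² = 1024 ≡ 76 (mod 79). The two roots are 32 and 47.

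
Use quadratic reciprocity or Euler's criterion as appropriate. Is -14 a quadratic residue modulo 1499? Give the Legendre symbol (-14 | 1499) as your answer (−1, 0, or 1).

-1

First reduce: -14 ≡ 1485 (mod 1499).
Reciprocity: 1485 ≡ 1 and 1499 ≡ 3 (mod 4), so (1485/1499) = +(1499/1485).
Reduce top mod 1485: now compute (14/1485).
Pull out 2: since 1485 ≡ 5 (mod 8), (2/1485) = -1.
Reciprocity: 7 ≡ 3 and 1485 ≡ 1 (mod 4), so (7/1485) = +(1485/7).
Reduce top mod 7: now compute (1/7).
Reached (1/7) = 1. Collecting the sign flips along the way, the symbol is -1.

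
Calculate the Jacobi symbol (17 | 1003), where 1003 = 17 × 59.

0

Reciprocity: 17 ≡ 1 and 1003 ≡ 3 (mod 4), so (17/1003) = +(1003/17).
Reduce top mod 17: now compute (0/17).
Top reduces to 0: gcd > 1, so the symbol is 0.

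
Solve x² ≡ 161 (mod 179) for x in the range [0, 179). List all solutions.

Since 179 ≡ 3 (mod 4), a square root of 161 is 161^((179+1)/4) = 161^45 mod 179.
Repeated squaring: 161^2≡145, 161^4≡82, 161^8≡101, 161^16≡177, 161^32≡4 (mod 179).
161^45 = 161^(32+8+4+1) ≡ 124 (mod 179).
Check: 124² = 15376 ≡ 161 (mod 179). The two roots are 55 and 124.

55, 124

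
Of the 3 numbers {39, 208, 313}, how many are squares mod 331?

2

(39/331) = +1 → QR.
(208/331) = -1 → non-residue.
(313/331) = +1 → QR.
Total quadratic residues among the 3: 2.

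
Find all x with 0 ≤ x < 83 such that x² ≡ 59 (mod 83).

15, 68

Since 83 ≡ 3 (mod 4), a square root of 59 is 59^((83+1)/4) = 59^21 mod 83.
Repeated squaring: 59^2≡78, 59^4≡25, 59^8≡44, 59^16≡27 (mod 83).
59^21 = 59^(16+4+1) ≡ 68 (mod 83).
Check: 68² = 4624 ≡ 59 (mod 83). The two roots are 15 and 68.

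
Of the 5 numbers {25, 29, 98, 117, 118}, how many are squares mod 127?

(25/127) = +1 → QR.
(29/127) = -1 → non-residue.
(98/127) = +1 → QR.
(117/127) = +1 → QR.
(118/127) = -1 → non-residue.
Total quadratic residues among the 5: 3.

3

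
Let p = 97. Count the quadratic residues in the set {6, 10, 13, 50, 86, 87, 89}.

(6/97) = +1 → QR.
(10/97) = -1 → non-residue.
(13/97) = -1 → non-residue.
(50/97) = +1 → QR.
(86/97) = +1 → QR.
(87/97) = -1 → non-residue.
(89/97) = +1 → QR.
Total quadratic residues among the 7: 4.

4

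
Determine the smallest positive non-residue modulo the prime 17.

(2/17) = +1, so 2 is a residue.
(3/17) = −1, so 3 is the smallest positive non-residue mod 17.

3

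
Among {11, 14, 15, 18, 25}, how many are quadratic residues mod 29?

1

(11/29) = -1 → non-residue.
(14/29) = -1 → non-residue.
(15/29) = -1 → non-residue.
(18/29) = -1 → non-residue.
(25/29) = +1 → QR.
Total quadratic residues among the 5: 1.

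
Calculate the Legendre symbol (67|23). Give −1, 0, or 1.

-1

Euler's criterion: (67/23) ≡ 21^11 (mod 23).
21^2 ≡ 4 (mod 23)
21^4 ≡ 16 (mod 23)
21^8 ≡ 3 (mod 23)
21^11 = 21^(8+2+1) ≡ 22 (mod 23).
Result is 22 ≡ −1, so (67/23) = −1.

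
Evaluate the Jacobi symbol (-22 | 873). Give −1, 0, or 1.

1

First reduce: -22 ≡ 851 (mod 873).
Reciprocity: 851 ≡ 3 and 873 ≡ 1 (mod 4), so (851/873) = +(873/851).
Reduce top mod 851: now compute (22/851).
Pull out 2: since 851 ≡ 3 (mod 8), (2/851) = -1.
Reciprocity: 11 ≡ 3 and 851 ≡ 3 (mod 4), so (11/851) = −(851/11).
Reduce top mod 11: now compute (4/11).
Pull out 2^2: since 11 ≡ 3 (mod 8), (2/11) = -1, so (2/11)^2 = +1.
Reached (1/11) = 1. Collecting the sign flips along the way, the symbol is +1.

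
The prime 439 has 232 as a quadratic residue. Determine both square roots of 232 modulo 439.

Since 439 ≡ 3 (mod 4), a square root of 232 is 232^((439+1)/4) = 232^110 mod 439.
Repeated squaring: 232^2≡266, 232^4≡77, 232^8≡222, 232^16≡116, 232^32≡286, 232^64≡142 (mod 439).
232^110 = 232^(64+32+8+4+2) ≡ 167 (mod 439).
Check: 167² = 27889 ≡ 232 (mod 439). The two roots are 167 and 272.

167, 272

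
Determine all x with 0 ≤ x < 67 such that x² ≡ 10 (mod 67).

Since 67 ≡ 3 (mod 4), a square root of 10 is 10^((67+1)/4) = 10^17 mod 67.
Repeated squaring: 10^2≡33, 10^4≡17, 10^8≡21, 10^16≡39 (mod 67).
10^17 = 10^(16+1) ≡ 55 (mod 67).
Check: 55² = 3025 ≡ 10 (mod 67). The two roots are 12 and 55.

12, 55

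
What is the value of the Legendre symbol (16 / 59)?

1

Pull out 2^4: since 59 ≡ 3 (mod 8), (2/59) = -1, so (2/59)^4 = +1.
Reached (1/59) = 1. Collecting the sign flips along the way, the symbol is +1.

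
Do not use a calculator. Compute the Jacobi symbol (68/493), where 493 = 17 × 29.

0

Pull out 2^2: since 493 ≡ 5 (mod 8), (2/493) = -1, so (2/493)^2 = +1.
Reciprocity: 17 ≡ 1 and 493 ≡ 1 (mod 4), so (17/493) = +(493/17).
Reduce top mod 17: now compute (0/17).
Top reduces to 0: gcd > 1, so the symbol is 0.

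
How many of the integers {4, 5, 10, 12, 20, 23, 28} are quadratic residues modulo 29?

5

(4/29) = +1 → QR.
(5/29) = +1 → QR.
(10/29) = -1 → non-residue.
(12/29) = -1 → non-residue.
(20/29) = +1 → QR.
(23/29) = +1 → QR.
(28/29) = +1 → QR.
Total quadratic residues among the 7: 5.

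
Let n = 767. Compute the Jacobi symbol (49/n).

1

Reciprocity: 49 ≡ 1 and 767 ≡ 3 (mod 4), so (49/767) = +(767/49).
Reduce top mod 49: now compute (32/49).
Pull out 2^5: since 49 ≡ 1 (mod 8), (2/49) = +1, so (2/49)^5 = +1.
Reached (1/49) = 1. Collecting the sign flips along the way, the symbol is +1.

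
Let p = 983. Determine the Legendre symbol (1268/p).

Euler's criterion: (1268/983) ≡ 285^491 (mod 983).
285^2 ≡ 619 (mod 983)
285^4 ≡ 774 (mod 983)
285^8 ≡ 429 (mod 983)
285^16 ≡ 220 (mod 983)
285^32 ≡ 233 (mod 983)
285^64 ≡ 224 (mod 983)
285^128 ≡ 43 (mod 983)
285^256 ≡ 866 (mod 983)
285^491 = 285^(256+128+64+32+8+2+1) ≡ 982 (mod 983).
Result is 982 ≡ −1, so (1268/983) = −1.

-1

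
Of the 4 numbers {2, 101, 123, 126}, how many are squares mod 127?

1

(2/127) = +1 → QR.
(101/127) = -1 → non-residue.
(123/127) = -1 → non-residue.
(126/127) = -1 → non-residue.
Total quadratic residues among the 4: 1.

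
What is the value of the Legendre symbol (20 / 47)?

Euler's criterion: (20/47) ≡ 20^23 (mod 47).
20^2 ≡ 24 (mod 47)
20^4 ≡ 12 (mod 47)
20^8 ≡ 3 (mod 47)
20^16 ≡ 9 (mod 47)
20^23 = 20^(16+4+2+1) ≡ 46 (mod 47).
Result is 46 ≡ −1, so (20/47) = −1.

-1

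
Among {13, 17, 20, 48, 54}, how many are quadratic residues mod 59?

(13/59) = -1 → non-residue.
(17/59) = +1 → QR.
(20/59) = +1 → QR.
(48/59) = +1 → QR.
(54/59) = -1 → non-residue.
Total quadratic residues among the 5: 3.

3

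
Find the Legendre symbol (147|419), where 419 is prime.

Reciprocity: 147 ≡ 3 and 419 ≡ 3 (mod 4), so (147/419) = −(419/147).
Reduce top mod 147: now compute (125/147).
Reciprocity: 125 ≡ 1 and 147 ≡ 3 (mod 4), so (125/147) = +(147/125).
Reduce top mod 125: now compute (22/125).
Pull out 2: since 125 ≡ 5 (mod 8), (2/125) = -1.
Reciprocity: 11 ≡ 3 and 125 ≡ 1 (mod 4), so (11/125) = +(125/11).
Reduce top mod 11: now compute (4/11).
Pull out 2^2: since 11 ≡ 3 (mod 8), (2/11) = -1, so (2/11)^2 = +1.
Reached (1/11) = 1. Collecting the sign flips along the way, the symbol is +1.

1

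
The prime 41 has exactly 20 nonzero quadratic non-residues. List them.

3, 6, 7, 11, 12, 13, 14, 15, 17, 19, 22, 24, 26, 27, 28, 29, 30, 34, 35, 38

Square k = 1,…,20 (k and 41−k give the same square):
1²=1, 2²=4, 3²=9, 4²=16, 5²=25, 6²=36, 7²≡8, 8²≡23, 9²≡40, 10²≡18, 11²≡39, 12²≡21, 13²≡5, 14²≡32, 15²≡20, 16²≡10, 17²≡2, 18²≡37, 19²≡33, 20²≡31 (mod 41).
The residues are {1, 2, 4, 5, 8, 9, 10, 16, 18, 20, 21, 23, 25, 31, 32, 33, 36, 37, 39, 40}; the non-residues are the remaining 20 nonzero classes.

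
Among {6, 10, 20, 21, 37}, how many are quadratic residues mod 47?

3

(6/47) = +1 → QR.
(10/47) = -1 → non-residue.
(20/47) = -1 → non-residue.
(21/47) = +1 → QR.
(37/47) = +1 → QR.
Total quadratic residues among the 5: 3.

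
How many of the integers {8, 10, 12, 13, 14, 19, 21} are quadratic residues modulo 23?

3

(8/23) = +1 → QR.
(10/23) = -1 → non-residue.
(12/23) = +1 → QR.
(13/23) = +1 → QR.
(14/23) = -1 → non-residue.
(19/23) = -1 → non-residue.
(21/23) = -1 → non-residue.
Total quadratic residues among the 7: 3.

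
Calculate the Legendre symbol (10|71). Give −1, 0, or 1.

1

Euler's criterion: (10/71) ≡ 10^35 (mod 71).
10^2 ≡ 29 (mod 71)
10^4 ≡ 60 (mod 71)
10^8 ≡ 50 (mod 71)
10^16 ≡ 15 (mod 71)
10^32 ≡ 12 (mod 71)
10^35 = 10^(32+2+1) ≡ 1 (mod 71).
Result is 1, so (10/71) = 1.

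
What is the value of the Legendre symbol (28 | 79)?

-1

Pull out 2^2: since 79 ≡ 7 (mod 8), (2/79) = +1, so (2/79)^2 = +1.
Reciprocity: 7 ≡ 3 and 79 ≡ 3 (mod 4), so (7/79) = −(79/7).
Reduce top mod 7: now compute (2/7).
Pull out 2: since 7 ≡ 7 (mod 8), (2/7) = +1.
Reached (1/7) = 1. Collecting the sign flips along the way, the symbol is -1.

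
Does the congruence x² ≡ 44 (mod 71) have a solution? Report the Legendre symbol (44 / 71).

Pull out 2^2: since 71 ≡ 7 (mod 8), (2/71) = +1, so (2/71)^2 = +1.
Reciprocity: 11 ≡ 3 and 71 ≡ 3 (mod 4), so (11/71) = −(71/11).
Reduce top mod 11: now compute (5/11).
Reciprocity: 5 ≡ 1 and 11 ≡ 3 (mod 4), so (5/11) = +(11/5).
Reduce top mod 5: now compute (1/5).
Reached (1/5) = 1. Collecting the sign flips along the way, the symbol is -1.

-1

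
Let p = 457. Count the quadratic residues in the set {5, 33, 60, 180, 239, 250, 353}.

(5/457) = -1 → non-residue.
(33/457) = -1 → non-residue.
(60/457) = -1 → non-residue.
(180/457) = -1 → non-residue.
(239/457) = +1 → QR.
(250/457) = -1 → non-residue.
(353/457) = -1 → non-residue.
Total quadratic residues among the 7: 1.

1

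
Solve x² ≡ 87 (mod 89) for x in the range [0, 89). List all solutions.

40, 49

89 ≡ 1 (mod 4), so we find a root by search.
Trying successive values, 40² = 1600 ≡ 87 (mod 89). The other root is 89 − 40 = 49.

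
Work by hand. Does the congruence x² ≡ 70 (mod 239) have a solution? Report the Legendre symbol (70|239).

-1

Euler's criterion: (70/239) ≡ 70^119 (mod 239).
70^2 ≡ 120 (mod 239)
70^4 ≡ 60 (mod 239)
70^8 ≡ 15 (mod 239)
70^16 ≡ 225 (mod 239)
70^32 ≡ 196 (mod 239)
70^64 ≡ 176 (mod 239)
70^119 = 70^(64+32+16+4+2+1) ≡ 238 (mod 239).
Result is 238 ≡ −1, so (70/239) = −1.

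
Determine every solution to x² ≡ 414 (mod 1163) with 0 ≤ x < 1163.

Since 1163 ≡ 3 (mod 4), a square root of 414 is 414^((1163+1)/4) = 414^291 mod 1163.
Repeated squaring: 414^2≡435, 414^4≡819, 414^8≡873, 414^16≡364, 414^32≡1077, 414^64≡418, 414^128≡274, 414^256≡644 (mod 1163).
414^291 = 414^(256+32+2+1) ≡ 921 (mod 1163).
Check: 921² = 848241 ≡ 414 (mod 1163). The two roots are 242 and 921.

242, 921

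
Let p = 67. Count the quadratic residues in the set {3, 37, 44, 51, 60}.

(3/67) = -1 → non-residue.
(37/67) = +1 → QR.
(44/67) = -1 → non-residue.
(51/67) = -1 → non-residue.
(60/67) = +1 → QR.
Total quadratic residues among the 5: 2.

2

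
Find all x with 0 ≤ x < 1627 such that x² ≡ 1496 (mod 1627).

Since 1627 ≡ 3 (mod 4), a square root of 1496 is 1496^((1627+1)/4) = 1496^407 mod 1627.
Repeated squaring: 1496^2≡891, 1496^4≡1532, 1496^8≡890, 1496^16≡1378, 1496^32≡175, 1496^64≡1339, 1496^128≡1594, 1496^256≡1089 (mod 1627).
1496^407 = 1496^(256+128+16+4+2+1) ≡ 1109 (mod 1627).
Check: 1109² = 1229881 ≡ 1496 (mod 1627). The two roots are 518 and 1109.

518, 1109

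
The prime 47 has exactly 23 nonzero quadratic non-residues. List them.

5,10,11,13,15,19,20,22,23,26,29,30,31,33,35,38,39,40,41,43,44,45,46

Square k = 1,…,23 (k and 47−k give the same square):
1²=1, 2²=4, 3²=9, 4²=16, 5²=25, 6²=36, 7²≡2, 8²≡17, 9²≡34, 10²≡6, 11²≡27, 12²≡3, 13²≡28, 14²≡8, 15²≡37, 16²≡21, 17²≡7, 18²≡42, 19²≡32, 20²≡24, 21²≡18, 22²≡14, 23²≡12 (mod 47).
The residues are {1, 2, 3, 4, 6, 7, 8, 9, 12, 14, 16, 17, 18, 21, 24, 25, 27, 28, 32, 34, 36, 37, 42}; the non-residues are the remaining 23 nonzero classes.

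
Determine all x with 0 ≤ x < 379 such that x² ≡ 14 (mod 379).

157, 222

Since 379 ≡ 3 (mod 4), a square root of 14 is 14^((379+1)/4) = 14^95 mod 379.
Repeated squaring: 14^2≡196, 14^4≡137, 14^8≡198, 14^16≡167, 14^32≡222, 14^64≡14 (mod 379).
14^95 = 14^(64+16+8+4+2+1) ≡ 222 (mod 379).
Check: 222² = 49284 ≡ 14 (mod 379). The two roots are 157 and 222.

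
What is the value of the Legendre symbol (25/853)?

1

Euler's criterion: (25/853) ≡ 25^426 (mod 853).
25^2 ≡ 625 (mod 853)
25^4 ≡ 804 (mod 853)
25^8 ≡ 695 (mod 853)
25^16 ≡ 227 (mod 853)
25^32 ≡ 349 (mod 853)
25^64 ≡ 675 (mod 853)
25^128 ≡ 123 (mod 853)
25^256 ≡ 628 (mod 853)
25^426 = 25^(256+128+32+8+2) ≡ 1 (mod 853).
Result is 1, so (25/853) = 1.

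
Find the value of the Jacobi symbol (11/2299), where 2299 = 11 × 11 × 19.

Reciprocity: 11 ≡ 3 and 2299 ≡ 3 (mod 4), so (11/2299) = −(2299/11).
Reduce top mod 11: now compute (0/11).
Top reduces to 0: gcd > 1, so the symbol is 0.

0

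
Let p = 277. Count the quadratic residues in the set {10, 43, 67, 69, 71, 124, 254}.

(10/277) = +1 → QR.
(43/277) = -1 → non-residue.
(67/277) = +1 → QR.
(69/277) = +1 → QR.
(71/277) = +1 → QR.
(124/277) = -1 → non-residue.
(254/277) = +1 → QR.
Total quadratic residues among the 7: 5.

5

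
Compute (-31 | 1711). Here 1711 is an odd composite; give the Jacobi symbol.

-1

First reduce: -31 ≡ 1680 (mod 1711).
Pull out 2^4: since 1711 ≡ 7 (mod 8), (2/1711) = +1, so (2/1711)^4 = +1.
Reciprocity: 105 ≡ 1 and 1711 ≡ 3 (mod 4), so (105/1711) = +(1711/105).
Reduce top mod 105: now compute (31/105).
Reciprocity: 31 ≡ 3 and 105 ≡ 1 (mod 4), so (31/105) = +(105/31).
Reduce top mod 31: now compute (12/31).
Pull out 2^2: since 31 ≡ 7 (mod 8), (2/31) = +1, so (2/31)^2 = +1.
Reciprocity: 3 ≡ 3 and 31 ≡ 3 (mod 4), so (3/31) = −(31/3).
Reduce top mod 3: now compute (1/3).
Reached (1/3) = 1. Collecting the sign flips along the way, the symbol is -1.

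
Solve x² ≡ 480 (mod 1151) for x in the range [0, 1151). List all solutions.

Since 1151 ≡ 3 (mod 4), a square root of 480 is 480^((1151+1)/4) = 480^288 mod 1151.
Repeated squaring: 480^2≡200, 480^4≡866, 480^8≡655, 480^16≡853, 480^32≡177, 480^64≡252, 480^128≡199, 480^256≡467 (mod 1151).
480^288 = 480^(256+32) ≡ 938 (mod 1151).
Check: 938² = 879844 ≡ 480 (mod 1151). The two roots are 213 and 938.

213, 938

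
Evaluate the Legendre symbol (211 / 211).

First reduce: 211 ≡ 0 (mod 211).
Top reduces to 0: gcd > 1, so the symbol is 0.

0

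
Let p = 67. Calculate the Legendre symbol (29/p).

Reciprocity: 29 ≡ 1 and 67 ≡ 3 (mod 4), so (29/67) = +(67/29).
Reduce top mod 29: now compute (9/29).
Reciprocity: 9 ≡ 1 and 29 ≡ 1 (mod 4), so (9/29) = +(29/9).
Reduce top mod 9: now compute (2/9).
Pull out 2: since 9 ≡ 1 (mod 8), (2/9) = +1.
Reached (1/9) = 1. Collecting the sign flips along the way, the symbol is +1.

1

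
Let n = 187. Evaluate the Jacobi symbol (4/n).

Pull out 2^2: since 187 ≡ 3 (mod 8), (2/187) = -1, so (2/187)^2 = +1.
Reached (1/187) = 1. Collecting the sign flips along the way, the symbol is +1.

1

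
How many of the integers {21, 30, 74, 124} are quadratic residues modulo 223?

3

(21/223) = -1 → non-residue.
(30/223) = +1 → QR.
(74/223) = +1 → QR.
(124/223) = +1 → QR.
Total quadratic residues among the 4: 3.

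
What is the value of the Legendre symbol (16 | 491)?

1

Euler's criterion: (16/491) ≡ 16^245 (mod 491).
16^2 ≡ 256 (mod 491)
16^4 ≡ 233 (mod 491)
16^8 ≡ 279 (mod 491)
16^16 ≡ 263 (mod 491)
16^32 ≡ 429 (mod 491)
16^64 ≡ 407 (mod 491)
16^128 ≡ 182 (mod 491)
16^245 = 16^(128+64+32+16+4+1) ≡ 1 (mod 491).
Result is 1, so (16/491) = 1.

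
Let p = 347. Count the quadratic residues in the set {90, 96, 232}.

1

(90/347) = +1 → QR.
(96/347) = -1 → non-residue.
(232/347) = -1 → non-residue.
Total quadratic residues among the 3: 1.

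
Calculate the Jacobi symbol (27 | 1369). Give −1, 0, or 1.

1

Reciprocity: 27 ≡ 3 and 1369 ≡ 1 (mod 4), so (27/1369) = +(1369/27).
Reduce top mod 27: now compute (19/27).
Reciprocity: 19 ≡ 3 and 27 ≡ 3 (mod 4), so (19/27) = −(27/19).
Reduce top mod 19: now compute (8/19).
Pull out 2^3: since 19 ≡ 3 (mod 8), (2/19) = -1, so (2/19)^3 = -1.
Reached (1/19) = 1. Collecting the sign flips along the way, the symbol is +1.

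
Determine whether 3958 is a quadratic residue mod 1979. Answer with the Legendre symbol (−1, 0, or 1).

0

First reduce: 3958 ≡ 0 (mod 1979).
Top reduces to 0: gcd > 1, so the symbol is 0.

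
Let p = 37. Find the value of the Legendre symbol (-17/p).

-1

First reduce: -17 ≡ 20 (mod 37).
Pull out 2^2: since 37 ≡ 5 (mod 8), (2/37) = -1, so (2/37)^2 = +1.
Reciprocity: 5 ≡ 1 and 37 ≡ 1 (mod 4), so (5/37) = +(37/5).
Reduce top mod 5: now compute (2/5).
Pull out 2: since 5 ≡ 5 (mod 8), (2/5) = -1.
Reached (1/5) = 1. Collecting the sign flips along the way, the symbol is -1.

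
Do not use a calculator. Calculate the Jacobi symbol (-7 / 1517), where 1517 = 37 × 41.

-1

First reduce: -7 ≡ 1510 (mod 1517).
Pull out 2: since 1517 ≡ 5 (mod 8), (2/1517) = -1.
Reciprocity: 755 ≡ 3 and 1517 ≡ 1 (mod 4), so (755/1517) = +(1517/755).
Reduce top mod 755: now compute (7/755).
Reciprocity: 7 ≡ 3 and 755 ≡ 3 (mod 4), so (7/755) = −(755/7).
Reduce top mod 7: now compute (6/7).
Pull out 2: since 7 ≡ 7 (mod 8), (2/7) = +1.
Reciprocity: 3 ≡ 3 and 7 ≡ 3 (mod 4), so (3/7) = −(7/3).
Reduce top mod 3: now compute (1/3).
Reached (1/3) = 1. Collecting the sign flips along the way, the symbol is -1.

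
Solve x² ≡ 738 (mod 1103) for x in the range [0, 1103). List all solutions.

Since 1103 ≡ 3 (mod 4), a square root of 738 is 738^((1103+1)/4) = 738^276 mod 1103.
Repeated squaring: 738^2≡865, 738^4≡391, 738^8≡667, 738^16≡380, 738^32≡1010, 738^64≡928, 738^128≡844, 738^256≡901 (mod 1103).
738^276 = 738^(256+16+4) ≡ 573 (mod 1103).
Check: 573² = 328329 ≡ 738 (mod 1103). The two roots are 530 and 573.

530, 573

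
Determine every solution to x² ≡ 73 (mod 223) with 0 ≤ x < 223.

Since 223 ≡ 3 (mod 4), a square root of 73 is 73^((223+1)/4) = 73^56 mod 223.
Repeated squaring: 73^2≡200, 73^4≡83, 73^8≡199, 73^16≡130, 73^32≡175 (mod 223).
73^56 = 73^(32+16+8) ≡ 127 (mod 223).
Check: 127² = 16129 ≡ 73 (mod 223). The two roots are 96 and 127.

96, 127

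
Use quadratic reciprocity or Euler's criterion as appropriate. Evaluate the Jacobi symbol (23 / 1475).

Reciprocity: 23 ≡ 3 and 1475 ≡ 3 (mod 4), so (23/1475) = −(1475/23).
Reduce top mod 23: now compute (3/23).
Reciprocity: 3 ≡ 3 and 23 ≡ 3 (mod 4), so (3/23) = −(23/3).
Reduce top mod 3: now compute (2/3).
Pull out 2: since 3 ≡ 3 (mod 8), (2/3) = -1.
Reached (1/3) = 1. Collecting the sign flips along the way, the symbol is -1.

-1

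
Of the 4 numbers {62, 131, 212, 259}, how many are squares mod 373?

1

(62/373) = -1 → non-residue.
(131/373) = -1 → non-residue.
(212/373) = -1 → non-residue.
(259/373) = +1 → QR.
Total quadratic residues among the 4: 1.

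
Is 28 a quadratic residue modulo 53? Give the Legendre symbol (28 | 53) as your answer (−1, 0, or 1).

Pull out 2^2: since 53 ≡ 5 (mod 8), (2/53) = -1, so (2/53)^2 = +1.
Reciprocity: 7 ≡ 3 and 53 ≡ 1 (mod 4), so (7/53) = +(53/7).
Reduce top mod 7: now compute (4/7).
Pull out 2^2: since 7 ≡ 7 (mod 8), (2/7) = +1, so (2/7)^2 = +1.
Reached (1/7) = 1. Collecting the sign flips along the way, the symbol is +1.

1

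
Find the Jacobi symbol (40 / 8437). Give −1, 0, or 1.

Pull out 2^3: since 8437 ≡ 5 (mod 8), (2/8437) = -1, so (2/8437)^3 = -1.
Reciprocity: 5 ≡ 1 and 8437 ≡ 1 (mod 4), so (5/8437) = +(8437/5).
Reduce top mod 5: now compute (2/5).
Pull out 2: since 5 ≡ 5 (mod 8), (2/5) = -1.
Reached (1/5) = 1. Collecting the sign flips along the way, the symbol is +1.

1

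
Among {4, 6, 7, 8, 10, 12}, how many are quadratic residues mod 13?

(4/13) = +1 → QR.
(6/13) = -1 → non-residue.
(7/13) = -1 → non-residue.
(8/13) = -1 → non-residue.
(10/13) = +1 → QR.
(12/13) = +1 → QR.
Total quadratic residues among the 6: 3.

3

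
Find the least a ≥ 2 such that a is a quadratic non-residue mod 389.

(2/389) = −1, so 2 is the smallest positive non-residue mod 389.

2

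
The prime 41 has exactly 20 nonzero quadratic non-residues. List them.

Square k = 1,…,20 (k and 41−k give the same square):
1²=1, 2²=4, 3²=9, 4²=16, 5²=25, 6²=36, 7²≡8, 8²≡23, 9²≡40, 10²≡18, 11²≡39, 12²≡21, 13²≡5, 14²≡32, 15²≡20, 16²≡10, 17²≡2, 18²≡37, 19²≡33, 20²≡31 (mod 41).
The residues are {1, 2, 4, 5, 8, 9, 10, 16, 18, 20, 21, 23, 25, 31, 32, 33, 36, 37, 39, 40}; the non-residues are the remaining 20 nonzero classes.

3, 6, 7, 11, 12, 13, 14, 15, 17, 19, 22, 24, 26, 27, 28, 29, 30, 34, 35, 38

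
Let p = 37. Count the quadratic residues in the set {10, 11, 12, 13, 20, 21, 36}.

5

(10/37) = +1 → QR.
(11/37) = +1 → QR.
(12/37) = +1 → QR.
(13/37) = -1 → non-residue.
(20/37) = -1 → non-residue.
(21/37) = +1 → QR.
(36/37) = +1 → QR.
Total quadratic residues among the 7: 5.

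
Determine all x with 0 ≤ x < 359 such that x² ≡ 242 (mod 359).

150, 209

Since 359 ≡ 3 (mod 4), a square root of 242 is 242^((359+1)/4) = 242^90 mod 359.
Repeated squaring: 242^2≡47, 242^4≡55, 242^8≡153, 242^16≡74, 242^32≡91, 242^64≡24 (mod 359).
242^90 = 242^(64+16+8+2) ≡ 150 (mod 359).
Check: 150² = 22500 ≡ 242 (mod 359). The two roots are 150 and 209.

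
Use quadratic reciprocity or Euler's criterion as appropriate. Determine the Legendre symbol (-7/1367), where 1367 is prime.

1

First reduce: -7 ≡ 1360 (mod 1367).
Pull out 2^4: since 1367 ≡ 7 (mod 8), (2/1367) = +1, so (2/1367)^4 = +1.
Reciprocity: 85 ≡ 1 and 1367 ≡ 3 (mod 4), so (85/1367) = +(1367/85).
Reduce top mod 85: now compute (7/85).
Reciprocity: 7 ≡ 3 and 85 ≡ 1 (mod 4), so (7/85) = +(85/7).
Reduce top mod 7: now compute (1/7).
Reached (1/7) = 1. Collecting the sign flips along the way, the symbol is +1.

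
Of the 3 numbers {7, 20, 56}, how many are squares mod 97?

0

(7/97) = -1 → non-residue.
(20/97) = -1 → non-residue.
(56/97) = -1 → non-residue.
Total quadratic residues among the 3: 0.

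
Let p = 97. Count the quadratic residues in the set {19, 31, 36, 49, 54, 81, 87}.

(19/97) = -1 → non-residue.
(31/97) = +1 → QR.
(36/97) = +1 → QR.
(49/97) = +1 → QR.
(54/97) = +1 → QR.
(81/97) = +1 → QR.
(87/97) = -1 → non-residue.
Total quadratic residues among the 7: 5.

5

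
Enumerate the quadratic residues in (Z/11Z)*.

1, 3, 4, 5, 9

Square k = 1,…,5 (k and 11−k give the same square):
1²=1, 2²=4, 3²=9, 4²≡5, 5²≡3 (mod 11).
So the quadratic residues mod 11 are {1, 3, 4, 5, 9}.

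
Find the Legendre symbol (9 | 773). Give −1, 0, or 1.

1

Reciprocity: 9 ≡ 1 and 773 ≡ 1 (mod 4), so (9/773) = +(773/9).
Reduce top mod 9: now compute (8/9).
Pull out 2^3: since 9 ≡ 1 (mod 8), (2/9) = +1, so (2/9)^3 = +1.
Reached (1/9) = 1. Collecting the sign flips along the way, the symbol is +1.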